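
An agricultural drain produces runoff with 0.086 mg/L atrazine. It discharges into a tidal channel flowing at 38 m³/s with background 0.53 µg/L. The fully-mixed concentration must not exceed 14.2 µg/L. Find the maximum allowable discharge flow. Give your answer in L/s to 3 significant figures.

0.53 µg/L = 0.00053 mg/L.
14.2 µg/L = 0.0142 mg/L.
Mass balance at complete mixing: C_std·(Q_w + Q_r) = Q_w·C_e + Q_r·C_b.
Rearranging, Q_w = Q_r·(C_std − C_b)/(C_e − C_std) = 38·(0.0142 − 0.00053) / (0.086 − 0.0142) = 7.235 m³/s.
= 7235 L/s.

7230 L/s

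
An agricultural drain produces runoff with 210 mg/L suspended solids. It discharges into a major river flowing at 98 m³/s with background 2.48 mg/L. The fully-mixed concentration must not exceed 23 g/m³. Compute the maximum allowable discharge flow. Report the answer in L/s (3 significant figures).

Mass balance at complete mixing: C_std·(Q_w + Q_r) = Q_w·C_e + Q_r·C_b.
Rearranging, Q_w = Q_r·(C_std − C_b)/(C_e − C_std) = 98·(23 − 2.48) / (210 − 23) = 10.75 m³/s.
= 1.075e+04 L/s.

10800 L/s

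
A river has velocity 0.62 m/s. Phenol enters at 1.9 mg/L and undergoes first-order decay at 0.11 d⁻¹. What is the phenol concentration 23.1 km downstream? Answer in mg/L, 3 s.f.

Travel time t = 23.1 km / 0.62 m/s = 2.31e+04/0.62 = 3.726e+04 s = 0.4312 d.
First-order decay: C = 1.9·exp(−0.11·0.4312) = 1.9·0.9537 = 1.812 mg/L.

1.81 mg/L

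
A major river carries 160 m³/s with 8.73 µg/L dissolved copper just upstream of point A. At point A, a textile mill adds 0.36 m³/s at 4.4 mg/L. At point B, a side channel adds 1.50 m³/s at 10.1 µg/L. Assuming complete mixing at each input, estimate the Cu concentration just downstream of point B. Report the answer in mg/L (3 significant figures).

8.73 µg/L = 0.00873 mg/L.
After input A: C = (160·0.00873 + 0.36·4.4) / 160.4 = 0.01859 mg/L.
10.1 µg/L = 0.0101 mg/L.
After input B: C = (160.4·0.01859 + 1.5·0.0101) / 161.9 = 0.01851 mg/L.

0.0185 mg/L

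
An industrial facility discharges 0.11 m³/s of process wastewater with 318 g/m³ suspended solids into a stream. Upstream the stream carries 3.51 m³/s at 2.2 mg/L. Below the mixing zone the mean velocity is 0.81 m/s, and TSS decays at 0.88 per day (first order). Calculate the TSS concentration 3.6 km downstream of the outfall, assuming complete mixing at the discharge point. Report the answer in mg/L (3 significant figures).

After complete mixing, C₀ = (0.11·318 + 3.51·2.2) / 3.62 = 11.8 mg/L.
Travel time t = 3600 m / 0.81 m/s = 4444 s = 0.05144 d.
C = 11.8·exp(−0.88·0.05144) = 11.8·0.9557 = 11.27 mg/L.

11.3 mg/L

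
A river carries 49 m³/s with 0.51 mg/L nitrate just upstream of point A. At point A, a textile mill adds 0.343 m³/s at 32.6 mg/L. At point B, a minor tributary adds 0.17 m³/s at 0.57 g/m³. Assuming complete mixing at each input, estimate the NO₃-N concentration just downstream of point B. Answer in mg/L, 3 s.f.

After input A: C = (49·0.51 + 0.343·32.6) / 49.34 = 0.7331 mg/L.
After input B: C = (49.34·0.7331 + 0.17·0.57) / 49.51 = 0.7325 mg/L.

0.733 mg/L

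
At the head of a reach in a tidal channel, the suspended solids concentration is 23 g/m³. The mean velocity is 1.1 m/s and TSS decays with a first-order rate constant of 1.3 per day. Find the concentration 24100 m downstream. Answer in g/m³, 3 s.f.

Travel time t = 24100 m / 1.1 m/s = 2.41e+04/1.1 = 2.191e+04 s = 0.2536 d.
First-order decay: C = 23·exp(−1.3·0.2536) = 23·0.7192 = 16.54 g/m³.

16.5 g/m³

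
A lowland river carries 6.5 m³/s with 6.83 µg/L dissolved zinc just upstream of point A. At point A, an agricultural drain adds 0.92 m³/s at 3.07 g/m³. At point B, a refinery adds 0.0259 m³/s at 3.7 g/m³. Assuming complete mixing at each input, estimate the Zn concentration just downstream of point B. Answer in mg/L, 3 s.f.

6.83 µg/L = 0.00683 mg/L.
After input A: C = (6.5·0.00683 + 0.92·3.07) / 7.42 = 0.3866 mg/L.
After input B: C = (7.42·0.3866 + 0.0259·3.7) / 7.446 = 0.3982 mg/L.

0.398 mg/L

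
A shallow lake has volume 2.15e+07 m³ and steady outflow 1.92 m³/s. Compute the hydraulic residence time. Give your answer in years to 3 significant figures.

0.355 yr

Q = 1.92 m³/s × 3.156e+07 s/yr = 6.059e+07 m³/yr.
Hydraulic residence time τ = V/Q = 2.15e+07/6.059e+07 = 0.3548 yr.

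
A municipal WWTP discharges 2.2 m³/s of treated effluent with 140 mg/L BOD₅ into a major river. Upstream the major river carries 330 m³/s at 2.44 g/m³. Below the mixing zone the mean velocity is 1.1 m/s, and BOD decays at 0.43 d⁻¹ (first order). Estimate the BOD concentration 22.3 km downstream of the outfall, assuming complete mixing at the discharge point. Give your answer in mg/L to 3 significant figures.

3.03 mg/L

After complete mixing, C₀ = (2.2·140 + 330·2.44) / 332.2 = 3.351 mg/L.
Travel time t = 2.23e+04 m / 1.1 m/s = 2.027e+04 s = 0.2346 d.
C = 3.351·exp(−0.43·0.2346) = 3.351·0.904 = 3.029 mg/L.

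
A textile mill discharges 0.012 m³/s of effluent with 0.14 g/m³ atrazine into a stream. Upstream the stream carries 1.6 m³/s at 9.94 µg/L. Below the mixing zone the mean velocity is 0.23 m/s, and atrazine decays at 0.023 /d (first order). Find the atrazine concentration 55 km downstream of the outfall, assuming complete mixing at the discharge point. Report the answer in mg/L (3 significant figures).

0.0102 mg/L

9.94 µg/L = 0.00994 mg/L.
After complete mixing, C₀ = (0.012·0.14 + 1.6·0.00994) / 1.612 = 0.01091 mg/L.
Travel time t = 5.5e+04 m / 0.23 m/s = 2.391e+05 s = 2.768 d.
C = 0.01091·exp(−0.023·2.768) = 0.01091·0.9383 = 0.01024 mg/L.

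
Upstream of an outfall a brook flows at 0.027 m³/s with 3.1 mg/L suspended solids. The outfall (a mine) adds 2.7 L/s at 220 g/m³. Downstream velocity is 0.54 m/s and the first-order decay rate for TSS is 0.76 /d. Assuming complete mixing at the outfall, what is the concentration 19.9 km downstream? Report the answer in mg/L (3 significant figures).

16.5 mg/L

2.7 L/s = 0.0027 m³/s.
After complete mixing, C₀ = (0.0027·220 + 0.027·3.1) / 0.0297 = 22.82 mg/L.
Travel time t = 1.99e+04 m / 0.54 m/s = 3.685e+04 s = 0.4265 d.
C = 22.82·exp(−0.76·0.4265) = 22.82·0.7231 = 16.5 mg/L.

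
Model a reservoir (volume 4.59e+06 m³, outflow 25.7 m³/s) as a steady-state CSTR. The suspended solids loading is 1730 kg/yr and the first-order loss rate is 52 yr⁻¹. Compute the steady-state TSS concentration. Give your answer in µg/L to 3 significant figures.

1.65 µg/L

Outflow Q = 25.7 m³/s × 3.156e+07 s/yr = 8.11e+08 m³/yr.
Steady-state CSTR mass balance: W = Q·C + k·V·C, so C = W/(Q + kV).
Q + kV = 8.11e+08 + 52·4.59e+06 = 1.05e+09 m³/yr.
C = 1730/1.05e+09 = 1.648e-06 kg/m³ = 0.001648 mg/L = 1.648 µg/L.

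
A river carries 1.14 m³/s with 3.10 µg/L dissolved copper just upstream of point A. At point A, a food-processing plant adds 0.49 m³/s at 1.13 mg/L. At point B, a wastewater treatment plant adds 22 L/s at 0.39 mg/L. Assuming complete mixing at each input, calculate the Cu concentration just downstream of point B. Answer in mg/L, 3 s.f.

3.10 µg/L = 0.0031 mg/L.
After input A: C = (1.14·0.0031 + 0.49·1.13) / 1.63 = 0.3419 mg/L.
22 L/s = 0.022 m³/s.
After input B: C = (1.63·0.3419 + 0.022·0.39) / 1.652 = 0.3425 mg/L.

0.343 mg/L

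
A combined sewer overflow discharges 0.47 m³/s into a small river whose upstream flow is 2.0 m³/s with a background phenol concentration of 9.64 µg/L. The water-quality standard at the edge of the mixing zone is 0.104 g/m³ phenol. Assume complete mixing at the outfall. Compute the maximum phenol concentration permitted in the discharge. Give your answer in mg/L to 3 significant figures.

9.64 µg/L = 0.00964 mg/L.
Mass balance: 0.104·2.47 = 0.47·Cₑ + 2·0.00964.
Cₑ = (0.2569 − 0.01928) / 0.47 = 0.5055 mg/L.

0.506 mg/L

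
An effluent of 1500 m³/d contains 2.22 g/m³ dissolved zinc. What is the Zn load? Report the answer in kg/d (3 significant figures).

3.33 kg/d

1500 m³/d = 0.01736 m³/s.
Mass flux = Q·C = 0.01736 m³/s × 2.22 g/m³ = 0.03854 g/s.
= 0.03854 g/s × 86.4 = 3.33 kg/d.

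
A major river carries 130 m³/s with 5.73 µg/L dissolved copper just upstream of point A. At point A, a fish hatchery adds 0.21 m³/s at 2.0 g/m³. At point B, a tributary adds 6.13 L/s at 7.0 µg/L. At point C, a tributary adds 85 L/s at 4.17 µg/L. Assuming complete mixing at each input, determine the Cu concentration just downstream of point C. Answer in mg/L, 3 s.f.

5.73 µg/L = 0.00573 mg/L.
After input A: C = (130·0.00573 + 0.21·2) / 130.2 = 0.008946 mg/L.
6.13 L/s = 0.00613 m³/s.
7.0 µg/L = 0.007 mg/L.
After input B: C = (130.2·0.008946 + 0.00613·0.007) / 130.2 = 0.008946 mg/L.
85 L/s = 0.085 m³/s.
4.17 µg/L = 0.00417 mg/L.
After input C: C = (130.2·0.008946 + 0.085·0.00417) / 130.3 = 0.008943 mg/L.

0.00894 mg/L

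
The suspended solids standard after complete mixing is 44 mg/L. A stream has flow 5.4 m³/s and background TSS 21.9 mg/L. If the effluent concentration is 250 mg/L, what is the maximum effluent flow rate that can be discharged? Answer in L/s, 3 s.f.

579 L/s

Mass balance at complete mixing: C_std·(Q_w + Q_r) = Q_w·C_e + Q_r·C_b.
Rearranging, Q_w = Q_r·(C_std − C_b)/(C_e − C_std) = 5.4·(44 − 21.9) / (250 − 44) = 0.5793 m³/s.
= 579.3 L/s.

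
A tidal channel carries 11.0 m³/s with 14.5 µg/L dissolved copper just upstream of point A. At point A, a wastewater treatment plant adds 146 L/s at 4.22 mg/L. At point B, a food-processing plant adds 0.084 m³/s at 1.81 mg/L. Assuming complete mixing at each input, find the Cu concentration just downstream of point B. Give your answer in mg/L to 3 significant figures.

0.0826 mg/L

14.5 µg/L = 0.0145 mg/L.
146 L/s = 0.146 m³/s.
After input A: C = (11·0.0145 + 0.146·4.22) / 11.15 = 0.06959 mg/L.
After input B: C = (11.15·0.06959 + 0.084·1.81) / 11.23 = 0.08261 mg/L.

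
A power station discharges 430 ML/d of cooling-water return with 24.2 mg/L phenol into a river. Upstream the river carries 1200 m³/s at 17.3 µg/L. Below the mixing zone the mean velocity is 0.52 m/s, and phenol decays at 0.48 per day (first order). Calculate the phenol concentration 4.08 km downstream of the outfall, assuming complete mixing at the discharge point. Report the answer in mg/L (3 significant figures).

430 ML/d = 4.977 m³/s.
17.3 µg/L = 0.0173 mg/L.
After complete mixing, C₀ = (4.977·24.2 + 1200·0.0173) / 1205 = 0.1172 mg/L.
Travel time t = 4080 m / 0.52 m/s = 7846 s = 0.09081 d.
C = 0.1172·exp(−0.48·0.09081) = 0.1172·0.9573 = 0.1122 mg/L.

0.112 mg/L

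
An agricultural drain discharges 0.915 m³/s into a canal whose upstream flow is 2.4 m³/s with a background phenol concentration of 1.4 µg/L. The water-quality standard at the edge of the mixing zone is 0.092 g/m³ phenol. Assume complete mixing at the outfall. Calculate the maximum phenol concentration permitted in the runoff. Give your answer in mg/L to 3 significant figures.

0.330 mg/L

1.4 µg/L = 0.0014 mg/L.
Mass balance: 0.092·3.315 = 0.915·Cₑ + 2.4·0.0014.
Cₑ = (0.305 − 0.00336) / 0.915 = 0.3296 mg/L.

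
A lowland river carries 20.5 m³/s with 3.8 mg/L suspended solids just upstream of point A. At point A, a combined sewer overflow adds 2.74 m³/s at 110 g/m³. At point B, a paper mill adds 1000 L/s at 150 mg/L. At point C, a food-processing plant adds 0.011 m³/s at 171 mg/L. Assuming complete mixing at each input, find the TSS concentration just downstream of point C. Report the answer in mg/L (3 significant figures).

After input A: C = (20.5·3.8 + 2.74·110) / 23.24 = 16.32 mg/L.
1000 L/s = 1 m³/s.
After input B: C = (23.24·16.32 + 1·150) / 24.24 = 21.84 mg/L.
After input C: C = (24.24·21.84 + 0.011·171) / 24.25 = 21.9 mg/L.

21.9 mg/L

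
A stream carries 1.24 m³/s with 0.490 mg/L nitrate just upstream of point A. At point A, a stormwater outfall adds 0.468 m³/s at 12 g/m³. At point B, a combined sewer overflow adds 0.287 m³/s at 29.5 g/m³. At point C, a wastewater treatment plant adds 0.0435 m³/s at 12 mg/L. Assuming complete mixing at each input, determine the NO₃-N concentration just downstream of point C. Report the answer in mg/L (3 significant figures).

After input A: C = (1.24·0.49 + 0.468·12) / 1.708 = 3.644 mg/L.
After input B: C = (1.708·3.644 + 0.287·29.5) / 1.995 = 7.363 mg/L.
After input C: C = (1.995·7.363 + 0.0435·12) / 2.038 = 7.462 mg/L.

7.46 mg/L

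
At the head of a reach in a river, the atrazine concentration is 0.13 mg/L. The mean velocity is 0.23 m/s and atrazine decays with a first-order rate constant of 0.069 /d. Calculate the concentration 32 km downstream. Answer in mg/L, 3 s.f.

Travel time t = 32 km / 0.23 m/s = 3.2e+04/0.23 = 1.391e+05 s = 1.61 d.
First-order decay: C = 0.13·exp(−0.069·1.61) = 0.13·0.8948 = 0.1163 mg/L.

0.116 mg/L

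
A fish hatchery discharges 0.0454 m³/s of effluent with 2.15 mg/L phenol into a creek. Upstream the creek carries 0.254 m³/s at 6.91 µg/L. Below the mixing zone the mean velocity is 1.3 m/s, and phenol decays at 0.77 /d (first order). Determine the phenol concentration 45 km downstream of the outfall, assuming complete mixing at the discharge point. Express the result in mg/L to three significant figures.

6.91 µg/L = 0.00691 mg/L.
After complete mixing, C₀ = (0.0454·2.15 + 0.254·0.00691) / 0.2994 = 0.3319 mg/L.
Travel time t = 4.5e+04 m / 1.3 m/s = 3.462e+04 s = 0.4006 d.
C = 0.3319·exp(−0.77·0.4006) = 0.3319·0.7346 = 0.2438 mg/L.

0.244 mg/L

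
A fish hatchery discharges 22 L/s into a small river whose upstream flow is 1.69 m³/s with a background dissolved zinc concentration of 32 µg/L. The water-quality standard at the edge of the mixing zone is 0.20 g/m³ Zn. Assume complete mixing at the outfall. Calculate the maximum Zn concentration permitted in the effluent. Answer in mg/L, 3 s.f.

13.1 mg/L

22 L/s = 0.022 m³/s.
32 µg/L = 0.032 mg/L.
Mass balance: 0.2·1.712 = 0.022·Cₑ + 1.69·0.032.
Cₑ = (0.3424 − 0.05408) / 0.022 = 13.11 mg/L.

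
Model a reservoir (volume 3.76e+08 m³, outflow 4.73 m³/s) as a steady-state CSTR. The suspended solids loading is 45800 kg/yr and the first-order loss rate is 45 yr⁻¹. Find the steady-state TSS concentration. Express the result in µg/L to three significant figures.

Outflow Q = 4.73 m³/s × 3.156e+07 s/yr = 1.493e+08 m³/yr.
Steady-state CSTR mass balance: W = Q·C + k·V·C, so C = W/(Q + kV).
Q + kV = 1.493e+08 + 45·3.76e+08 = 1.707e+10 m³/yr.
C = 45800/1.707e+10 = 2.683e-06 kg/m³ = 0.002683 mg/L = 2.683 µg/L.

2.68 µg/L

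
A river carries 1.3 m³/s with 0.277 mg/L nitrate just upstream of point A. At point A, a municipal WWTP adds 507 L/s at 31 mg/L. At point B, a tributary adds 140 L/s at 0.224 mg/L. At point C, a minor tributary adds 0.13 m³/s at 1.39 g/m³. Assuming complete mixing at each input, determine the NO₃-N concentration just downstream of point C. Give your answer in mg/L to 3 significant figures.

7.84 mg/L

507 L/s = 0.507 m³/s.
After input A: C = (1.3·0.277 + 0.507·31) / 1.807 = 8.897 mg/L.
140 L/s = 0.14 m³/s.
After input B: C = (1.807·8.897 + 0.14·0.224) / 1.947 = 8.273 mg/L.
After input C: C = (1.947·8.273 + 0.13·1.39) / 2.077 = 7.843 mg/L.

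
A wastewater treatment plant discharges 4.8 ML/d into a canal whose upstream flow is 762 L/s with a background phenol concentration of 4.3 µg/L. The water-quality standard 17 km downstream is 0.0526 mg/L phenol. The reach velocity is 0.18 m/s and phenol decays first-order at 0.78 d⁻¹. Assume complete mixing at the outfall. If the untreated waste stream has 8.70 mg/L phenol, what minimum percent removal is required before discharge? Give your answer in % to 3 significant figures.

79.8 %

4.8 ML/d = 0.05556 m³/s.
762 L/s = 0.762 m³/s.
4.3 µg/L = 0.0043 mg/L.
Travel time to the compliance point: t = 1.7e+04/0.18 = 9.444e+04 s = 1.093 d; decay factor exp(−0.78·1.093) = 0.4263.
So the concentration just after mixing may be at most 0.0526/0.4263 = 0.1234 mg/L.
Mass balance: 0.1234·0.8176 = 0.05556·Cₑ + 0.762·0.0043.
Cₑ = (0.1009 − 0.003277) / 0.05556 = 1.757 mg/L.
Required removal = 1 − 1.757/8.70 = 79.81 %.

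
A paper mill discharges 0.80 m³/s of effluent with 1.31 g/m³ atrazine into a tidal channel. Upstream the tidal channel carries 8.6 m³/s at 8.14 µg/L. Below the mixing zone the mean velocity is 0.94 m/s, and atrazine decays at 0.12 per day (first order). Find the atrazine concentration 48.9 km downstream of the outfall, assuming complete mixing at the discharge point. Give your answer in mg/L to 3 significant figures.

8.14 µg/L = 0.00814 mg/L.
After complete mixing, C₀ = (0.8·1.31 + 8.6·0.00814) / 9.4 = 0.1189 mg/L.
Travel time t = 4.89e+04 m / 0.94 m/s = 5.202e+04 s = 0.6021 d.
C = 0.1189·exp(−0.12·0.6021) = 0.1189·0.9303 = 0.1106 mg/L.

0.111 mg/L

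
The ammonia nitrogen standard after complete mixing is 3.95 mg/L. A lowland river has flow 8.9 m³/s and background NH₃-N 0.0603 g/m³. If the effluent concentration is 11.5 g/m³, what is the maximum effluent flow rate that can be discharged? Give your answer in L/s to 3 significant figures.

Mass balance at complete mixing: C_std·(Q_w + Q_r) = Q_w·C_e + Q_r·C_b.
Rearranging, Q_w = Q_r·(C_std − C_b)/(C_e − C_std) = 8.9·(3.95 − 0.0603) / (11.5 − 3.95) = 4.585 m³/s.
= 4585 L/s.

4590 L/s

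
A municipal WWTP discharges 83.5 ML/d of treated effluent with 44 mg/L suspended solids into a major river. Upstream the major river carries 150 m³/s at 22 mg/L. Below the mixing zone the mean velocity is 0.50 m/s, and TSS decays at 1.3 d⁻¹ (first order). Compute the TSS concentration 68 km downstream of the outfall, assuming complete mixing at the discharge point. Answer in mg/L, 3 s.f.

83.5 ML/d = 0.9664 m³/s.
After complete mixing, C₀ = (0.9664·44 + 150·22) / 151 = 22.14 mg/L.
Travel time t = 6.8e+04 m / 0.50 m/s = 1.36e+05 s = 1.574 d.
C = 22.14·exp(−1.3·1.574) = 22.14·0.1292 = 2.861 mg/L.

2.86 mg/L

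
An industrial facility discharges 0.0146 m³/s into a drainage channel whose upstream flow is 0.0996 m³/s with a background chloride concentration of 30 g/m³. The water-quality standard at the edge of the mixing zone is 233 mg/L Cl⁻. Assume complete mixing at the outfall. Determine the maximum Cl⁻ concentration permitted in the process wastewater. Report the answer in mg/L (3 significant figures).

1620 mg/L

Mass balance: 233·0.1142 = 0.0146·Cₑ + 0.0996·30.
Cₑ = (26.61 − 2.988) / 0.0146 = 1618 mg/L.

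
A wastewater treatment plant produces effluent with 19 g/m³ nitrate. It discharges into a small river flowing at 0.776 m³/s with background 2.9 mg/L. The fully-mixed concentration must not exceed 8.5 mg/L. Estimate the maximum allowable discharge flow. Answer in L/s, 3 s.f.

414 L/s

Mass balance at complete mixing: C_std·(Q_w + Q_r) = Q_w·C_e + Q_r·C_b.
Rearranging, Q_w = Q_r·(C_std − C_b)/(C_e − C_std) = 0.776·(8.5 − 2.9) / (19 − 8.5) = 0.4139 m³/s.
= 413.9 L/s.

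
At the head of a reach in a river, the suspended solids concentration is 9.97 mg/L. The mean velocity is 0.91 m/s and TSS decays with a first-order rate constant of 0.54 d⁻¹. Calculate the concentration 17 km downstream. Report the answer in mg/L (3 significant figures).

8.87 mg/L

Travel time t = 17 km / 0.91 m/s = 1.7e+04/0.91 = 1.868e+04 s = 0.2162 d.
First-order decay: C = 9.97·exp(−0.54·0.2162) = 9.97·0.8898 = 8.871 mg/L.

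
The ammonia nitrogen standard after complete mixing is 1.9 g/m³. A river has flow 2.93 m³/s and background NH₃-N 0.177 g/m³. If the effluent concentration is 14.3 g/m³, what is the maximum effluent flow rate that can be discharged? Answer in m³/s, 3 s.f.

0.407 m³/s

Mass balance at complete mixing: C_std·(Q_w + Q_r) = Q_w·C_e + Q_r·C_b.
Rearranging, Q_w = Q_r·(C_std − C_b)/(C_e − C_std) = 2.93·(1.9 − 0.177) / (14.3 − 1.9) = 0.4071 m³/s.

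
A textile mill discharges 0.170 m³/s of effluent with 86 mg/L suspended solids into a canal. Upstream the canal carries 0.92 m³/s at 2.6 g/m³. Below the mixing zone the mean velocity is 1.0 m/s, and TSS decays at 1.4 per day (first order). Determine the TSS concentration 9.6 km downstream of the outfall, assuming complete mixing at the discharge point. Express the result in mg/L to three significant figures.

After complete mixing, C₀ = (0.17·86 + 0.92·2.6) / 1.09 = 15.61 mg/L.
Travel time t = 9600 m / 1.0 m/s = 9600 s = 0.1111 d.
C = 15.61·exp(−1.4·0.1111) = 15.61·0.8559 = 13.36 mg/L.

13.4 mg/L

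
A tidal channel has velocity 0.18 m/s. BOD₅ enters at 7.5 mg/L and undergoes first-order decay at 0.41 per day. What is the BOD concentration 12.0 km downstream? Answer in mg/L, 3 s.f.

5.47 mg/L

Travel time t = 12.0 km / 0.18 m/s = 1.2e+04/0.18 = 6.667e+04 s = 0.7716 d.
First-order decay: C = 7.5·exp(−0.41·0.7716) = 7.5·0.7288 = 5.466 mg/L.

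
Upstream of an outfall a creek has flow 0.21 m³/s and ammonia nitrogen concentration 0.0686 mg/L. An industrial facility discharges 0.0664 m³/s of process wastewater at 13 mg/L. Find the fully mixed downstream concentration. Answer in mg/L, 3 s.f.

3.18 mg/L

Conservation of mass across the mixing zone: C = (0.0664·13 + 0.21·0.0686) / (0.0664 + 0.21) = 0.8776/0.2764 = 3.175 mg/L.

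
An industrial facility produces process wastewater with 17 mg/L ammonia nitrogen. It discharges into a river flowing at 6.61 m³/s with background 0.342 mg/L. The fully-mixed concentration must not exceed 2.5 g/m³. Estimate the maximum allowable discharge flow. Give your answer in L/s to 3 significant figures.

984 L/s

Mass balance at complete mixing: C_std·(Q_w + Q_r) = Q_w·C_e + Q_r·C_b.
Rearranging, Q_w = Q_r·(C_std − C_b)/(C_e − C_std) = 6.61·(2.5 − 0.342) / (17 − 2.5) = 0.9838 m³/s.
= 983.8 L/s.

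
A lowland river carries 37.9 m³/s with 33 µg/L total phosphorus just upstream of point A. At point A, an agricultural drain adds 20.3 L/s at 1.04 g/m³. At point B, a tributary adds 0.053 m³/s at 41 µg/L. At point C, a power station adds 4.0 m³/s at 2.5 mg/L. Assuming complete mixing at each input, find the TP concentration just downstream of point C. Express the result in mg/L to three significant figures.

0.269 mg/L

33 µg/L = 0.033 mg/L.
20.3 L/s = 0.0203 m³/s.
After input A: C = (37.9·0.033 + 0.0203·1.04) / 37.92 = 0.03354 mg/L.
41 µg/L = 0.041 mg/L.
After input B: C = (37.92·0.03354 + 0.053·0.041) / 37.97 = 0.03355 mg/L.
After input C: C = (37.97·0.03355 + 4·2.5) / 41.97 = 0.2686 mg/L.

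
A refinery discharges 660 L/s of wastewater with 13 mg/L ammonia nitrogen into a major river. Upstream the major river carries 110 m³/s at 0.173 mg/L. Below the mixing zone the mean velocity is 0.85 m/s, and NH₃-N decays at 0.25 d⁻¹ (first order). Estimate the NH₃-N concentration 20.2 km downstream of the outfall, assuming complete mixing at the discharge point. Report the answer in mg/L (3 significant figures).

0.233 mg/L

660 L/s = 0.66 m³/s.
After complete mixing, C₀ = (0.66·13 + 110·0.173) / 110.7 = 0.2495 mg/L.
Travel time t = 2.02e+04 m / 0.85 m/s = 2.376e+04 s = 0.2751 d.
C = 0.2495·exp(−0.25·0.2751) = 0.2495·0.9335 = 0.2329 mg/L.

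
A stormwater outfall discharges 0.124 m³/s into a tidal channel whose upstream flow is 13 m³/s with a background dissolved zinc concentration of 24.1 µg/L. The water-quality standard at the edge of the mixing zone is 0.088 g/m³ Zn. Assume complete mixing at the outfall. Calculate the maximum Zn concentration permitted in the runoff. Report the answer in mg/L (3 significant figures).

6.79 mg/L

24.1 µg/L = 0.0241 mg/L.
Mass balance: 0.088·13.12 = 0.124·Cₑ + 13·0.0241.
Cₑ = (1.155 − 0.3133) / 0.124 = 6.787 mg/L.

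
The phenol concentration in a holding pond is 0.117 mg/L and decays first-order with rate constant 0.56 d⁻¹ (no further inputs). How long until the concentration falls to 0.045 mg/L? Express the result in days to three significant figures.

1.71 d

t = ln(C₀/C)/k = ln(0.117/0.045)/0.56 = 0.9555/0.56 = 1.706 d.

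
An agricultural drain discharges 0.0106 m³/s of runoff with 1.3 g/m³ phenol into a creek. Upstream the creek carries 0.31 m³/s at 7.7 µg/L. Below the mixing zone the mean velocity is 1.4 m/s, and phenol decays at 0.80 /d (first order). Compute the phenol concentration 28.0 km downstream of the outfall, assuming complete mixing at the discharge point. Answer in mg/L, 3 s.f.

7.7 µg/L = 0.0077 mg/L.
After complete mixing, C₀ = (0.0106·1.3 + 0.31·0.0077) / 0.3206 = 0.05043 mg/L.
Travel time t = 2.8e+04 m / 1.4 m/s = 2e+04 s = 0.2315 d.
C = 0.05043·exp(−0.80·0.2315) = 0.05043·0.831 = 0.0419 mg/L.

0.0419 mg/L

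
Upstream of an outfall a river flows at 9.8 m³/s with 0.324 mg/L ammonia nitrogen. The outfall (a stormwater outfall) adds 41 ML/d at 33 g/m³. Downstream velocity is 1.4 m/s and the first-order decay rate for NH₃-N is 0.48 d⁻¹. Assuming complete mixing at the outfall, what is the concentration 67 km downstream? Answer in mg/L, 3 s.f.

41 ML/d = 0.4745 m³/s.
After complete mixing, C₀ = (0.4745·33 + 9.8·0.324) / 10.27 = 1.833 mg/L.
Travel time t = 6.7e+04 m / 1.4 m/s = 4.786e+04 s = 0.5539 d.
C = 1.833·exp(−0.48·0.5539) = 1.833·0.7665 = 1.405 mg/L.

1.41 mg/L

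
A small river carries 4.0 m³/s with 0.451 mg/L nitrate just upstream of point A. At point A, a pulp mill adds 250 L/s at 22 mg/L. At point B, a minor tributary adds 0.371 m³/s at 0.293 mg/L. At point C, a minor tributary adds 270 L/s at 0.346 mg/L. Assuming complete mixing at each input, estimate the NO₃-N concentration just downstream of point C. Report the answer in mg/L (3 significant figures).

1.53 mg/L

250 L/s = 0.25 m³/s.
After input A: C = (4·0.451 + 0.25·22) / 4.25 = 1.719 mg/L.
After input B: C = (4.25·1.719 + 0.371·0.293) / 4.621 = 1.604 mg/L.
270 L/s = 0.27 m³/s.
After input C: C = (4.621·1.604 + 0.27·0.346) / 4.891 = 1.535 mg/L.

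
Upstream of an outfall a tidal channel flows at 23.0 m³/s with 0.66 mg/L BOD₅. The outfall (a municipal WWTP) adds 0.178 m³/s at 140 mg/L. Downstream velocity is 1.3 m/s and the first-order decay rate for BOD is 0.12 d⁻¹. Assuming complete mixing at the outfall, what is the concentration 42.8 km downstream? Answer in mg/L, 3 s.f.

1.65 mg/L

After complete mixing, C₀ = (0.178·140 + 23·0.66) / 23.18 = 1.73 mg/L.
Travel time t = 4.28e+04 m / 1.3 m/s = 3.292e+04 s = 0.3811 d.
C = 1.73·exp(−0.12·0.3811) = 1.73·0.9553 = 1.653 mg/L.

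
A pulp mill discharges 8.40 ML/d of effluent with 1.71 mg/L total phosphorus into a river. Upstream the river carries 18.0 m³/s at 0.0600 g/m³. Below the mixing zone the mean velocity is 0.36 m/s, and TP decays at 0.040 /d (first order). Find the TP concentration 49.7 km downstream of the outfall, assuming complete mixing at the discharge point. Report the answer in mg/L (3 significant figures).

0.0646 mg/L

8.40 ML/d = 0.09722 m³/s.
After complete mixing, C₀ = (0.09722·1.71 + 18·0.06) / 18.1 = 0.06886 mg/L.
Travel time t = 4.97e+04 m / 0.36 m/s = 1.381e+05 s = 1.598 d.
C = 0.06886·exp(−0.040·1.598) = 0.06886·0.9381 = 0.0646 mg/L.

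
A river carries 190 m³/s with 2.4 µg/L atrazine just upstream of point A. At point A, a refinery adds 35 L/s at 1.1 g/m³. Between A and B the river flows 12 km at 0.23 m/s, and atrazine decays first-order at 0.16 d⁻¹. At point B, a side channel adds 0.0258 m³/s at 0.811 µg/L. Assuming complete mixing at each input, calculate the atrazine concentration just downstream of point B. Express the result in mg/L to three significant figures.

2.4 µg/L = 0.0024 mg/L.
35 L/s = 0.035 m³/s.
After input A: C = (190·0.0024 + 0.035·1.1) / 190 = 0.002602 mg/L.
Over the 12 km reach to input B (t = 5.217e+04 s = 0.6039 d), decay gives C = 0.002602·exp(−0.16·0.6039) = 0.002363 mg/L.
0.811 µg/L = 0.000811 mg/L.
After input B: C = (190·0.002363 + 0.0258·0.000811) / 190.1 = 0.002362 mg/L.

0.00236 mg/L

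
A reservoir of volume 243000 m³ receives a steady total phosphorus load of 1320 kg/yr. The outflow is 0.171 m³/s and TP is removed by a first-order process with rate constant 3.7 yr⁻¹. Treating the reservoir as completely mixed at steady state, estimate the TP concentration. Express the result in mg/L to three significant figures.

0.210 mg/L

Outflow Q = 0.171 m³/s × 3.156e+07 s/yr = 5.396e+06 m³/yr.
Steady-state CSTR mass balance: W = Q·C + k·V·C, so C = W/(Q + kV).
Q + kV = 5.396e+06 + 3.7·243000 = 6.295e+06 m³/yr.
C = 1320/6.295e+06 = 0.0002097 kg/m³ = 0.2097 mg/L.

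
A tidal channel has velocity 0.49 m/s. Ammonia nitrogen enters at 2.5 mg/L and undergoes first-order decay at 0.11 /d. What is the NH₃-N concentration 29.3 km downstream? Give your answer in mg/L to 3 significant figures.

2.32 mg/L

Travel time t = 29.3 km / 0.49 m/s = 2.93e+04/0.49 = 5.98e+04 s = 0.6921 d.
First-order decay: C = 2.5·exp(−0.11·0.6921) = 2.5·0.9267 = 2.317 mg/L.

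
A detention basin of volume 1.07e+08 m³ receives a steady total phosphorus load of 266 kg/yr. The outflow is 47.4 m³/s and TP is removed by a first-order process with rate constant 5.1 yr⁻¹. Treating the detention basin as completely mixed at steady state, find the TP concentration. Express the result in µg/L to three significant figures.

0.130 µg/L

Outflow Q = 47.4 m³/s × 3.156e+07 s/yr = 1.496e+09 m³/yr.
Steady-state CSTR mass balance: W = Q·C + k·V·C, so C = W/(Q + kV).
Q + kV = 1.496e+09 + 5.1·1.07e+08 = 2.042e+09 m³/yr.
C = 266/2.042e+09 = 1.303e-07 kg/m³ = 0.0001303 mg/L = 0.1303 µg/L.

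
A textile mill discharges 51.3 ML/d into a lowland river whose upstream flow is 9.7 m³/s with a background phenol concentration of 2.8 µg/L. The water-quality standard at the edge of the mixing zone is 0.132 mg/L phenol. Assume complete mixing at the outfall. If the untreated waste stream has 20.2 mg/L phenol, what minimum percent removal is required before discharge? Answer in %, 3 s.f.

88.9 %

51.3 ML/d = 0.5937 m³/s.
2.8 µg/L = 0.0028 mg/L.
Mass balance: 0.132·10.29 = 0.5937·Cₑ + 9.7·0.0028.
Cₑ = (1.359 − 0.02716) / 0.5937 = 2.243 mg/L.
Required removal = 1 − 2.243/20.2 = 88.9 %.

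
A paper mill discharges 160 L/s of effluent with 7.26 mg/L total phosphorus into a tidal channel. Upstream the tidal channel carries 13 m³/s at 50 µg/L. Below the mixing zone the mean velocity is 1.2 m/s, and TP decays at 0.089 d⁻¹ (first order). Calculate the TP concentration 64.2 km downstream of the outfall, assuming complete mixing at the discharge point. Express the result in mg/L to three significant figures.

0.130 mg/L

160 L/s = 0.16 m³/s.
50 µg/L = 0.05 mg/L.
After complete mixing, C₀ = (0.16·7.26 + 13·0.05) / 13.16 = 0.1377 mg/L.
Travel time t = 6.42e+04 m / 1.2 m/s = 5.35e+04 s = 0.6192 d.
C = 0.1377·exp(−0.089·0.6192) = 0.1377·0.9464 = 0.1303 mg/L.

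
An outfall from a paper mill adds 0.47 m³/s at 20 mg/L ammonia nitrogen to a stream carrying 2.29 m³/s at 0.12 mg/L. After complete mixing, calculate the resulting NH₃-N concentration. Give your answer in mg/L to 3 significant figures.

3.51 mg/L

Conservation of mass across the mixing zone: C = (0.47·20 + 2.29·0.12) / (0.47 + 2.29) = 9.675/2.76 = 3.505 mg/L.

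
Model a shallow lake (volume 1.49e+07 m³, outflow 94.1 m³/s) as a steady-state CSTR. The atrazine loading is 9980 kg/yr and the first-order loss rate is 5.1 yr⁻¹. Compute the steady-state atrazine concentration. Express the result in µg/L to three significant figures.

Outflow Q = 94.1 m³/s × 3.156e+07 s/yr = 2.97e+09 m³/yr.
Steady-state CSTR mass balance: W = Q·C + k·V·C, so C = W/(Q + kV).
Q + kV = 2.97e+09 + 5.1·1.49e+07 = 3.046e+09 m³/yr.
C = 9980/3.046e+09 = 3.277e-06 kg/m³ = 0.003277 mg/L = 3.277 µg/L.

3.28 µg/L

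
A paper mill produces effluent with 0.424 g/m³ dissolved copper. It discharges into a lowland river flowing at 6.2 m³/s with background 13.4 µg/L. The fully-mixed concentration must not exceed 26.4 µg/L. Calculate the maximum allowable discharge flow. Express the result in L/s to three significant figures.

13.4 µg/L = 0.0134 mg/L.
26.4 µg/L = 0.0264 mg/L.
Mass balance at complete mixing: C_std·(Q_w + Q_r) = Q_w·C_e + Q_r·C_b.
Rearranging, Q_w = Q_r·(C_std − C_b)/(C_e − C_std) = 6.2·(0.0264 − 0.0134) / (0.424 − 0.0264) = 0.2027 m³/s.
= 202.7 L/s.

203 L/s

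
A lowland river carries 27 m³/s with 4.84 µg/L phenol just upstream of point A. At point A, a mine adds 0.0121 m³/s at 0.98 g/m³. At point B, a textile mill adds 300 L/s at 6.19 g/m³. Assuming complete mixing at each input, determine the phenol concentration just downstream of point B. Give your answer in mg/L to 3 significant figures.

0.0732 mg/L

4.84 µg/L = 0.00484 mg/L.
After input A: C = (27·0.00484 + 0.0121·0.98) / 27.01 = 0.005277 mg/L.
300 L/s = 0.3 m³/s.
After input B: C = (27.01·0.005277 + 0.3·6.19) / 27.31 = 0.07321 mg/L.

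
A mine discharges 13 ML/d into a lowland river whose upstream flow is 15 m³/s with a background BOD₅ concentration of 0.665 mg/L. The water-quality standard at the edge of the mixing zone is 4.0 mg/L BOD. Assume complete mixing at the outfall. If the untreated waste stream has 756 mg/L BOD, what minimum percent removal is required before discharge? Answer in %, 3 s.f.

55.5 %

13 ML/d = 0.1505 m³/s.
Mass balance: 4·15.15 = 0.1505·Cₑ + 15·0.665.
Cₑ = (60.6 − 9.975) / 0.1505 = 336.5 mg/L.
Required removal = 1 − 336.5/756 = 55.49 %.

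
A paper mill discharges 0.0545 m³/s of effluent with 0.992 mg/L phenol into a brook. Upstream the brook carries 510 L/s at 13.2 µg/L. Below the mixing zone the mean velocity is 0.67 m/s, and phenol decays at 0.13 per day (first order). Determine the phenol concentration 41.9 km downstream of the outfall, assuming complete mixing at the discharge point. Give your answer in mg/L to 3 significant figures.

510 L/s = 0.51 m³/s.
13.2 µg/L = 0.0132 mg/L.
After complete mixing, C₀ = (0.0545·0.992 + 0.51·0.0132) / 0.5645 = 0.1077 mg/L.
Travel time t = 4.19e+04 m / 0.67 m/s = 6.254e+04 s = 0.7238 d.
C = 0.1077·exp(−0.13·0.7238) = 0.1077·0.9102 = 0.09803 mg/L.

0.0980 mg/L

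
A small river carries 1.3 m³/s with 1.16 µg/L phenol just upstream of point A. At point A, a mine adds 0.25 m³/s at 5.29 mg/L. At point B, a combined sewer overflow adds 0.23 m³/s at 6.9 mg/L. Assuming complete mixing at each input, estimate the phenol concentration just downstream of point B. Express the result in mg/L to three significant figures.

1.64 mg/L

1.16 µg/L = 0.00116 mg/L.
After input A: C = (1.3·0.00116 + 0.25·5.29) / 1.55 = 0.8542 mg/L.
After input B: C = (1.55·0.8542 + 0.23·6.9) / 1.78 = 1.635 mg/L.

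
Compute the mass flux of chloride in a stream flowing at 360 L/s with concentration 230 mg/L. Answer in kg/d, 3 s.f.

7150 kg/d

360 L/s = 0.36 m³/s.
Mass flux = Q·C = 0.36 m³/s × 230 g/m³ = 82.8 g/s.
= 82.8 g/s × 86.4 = 7154 kg/d.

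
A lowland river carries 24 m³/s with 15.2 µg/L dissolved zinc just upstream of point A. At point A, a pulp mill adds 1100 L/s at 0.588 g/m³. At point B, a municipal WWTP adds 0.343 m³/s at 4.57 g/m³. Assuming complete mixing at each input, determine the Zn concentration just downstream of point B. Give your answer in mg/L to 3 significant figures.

0.101 mg/L

15.2 µg/L = 0.0152 mg/L.
1100 L/s = 1.1 m³/s.
After input A: C = (24·0.0152 + 1.1·0.588) / 25.1 = 0.0403 mg/L.
After input B: C = (25.1·0.0403 + 0.343·4.57) / 25.44 = 0.1014 mg/L.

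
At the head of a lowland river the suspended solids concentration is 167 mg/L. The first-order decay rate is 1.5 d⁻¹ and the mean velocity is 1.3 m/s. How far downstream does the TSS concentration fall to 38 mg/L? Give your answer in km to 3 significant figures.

From C = C₀·e^(−kt), t = ln(C₀/C)/k = ln(167/38)/1.5 = 1.48/1.5 = 0.9869 d.
Distance = v·t = 1.3 m/s × 8.527e+04 s = 1.109e+05 m = 110.9 km.

111 km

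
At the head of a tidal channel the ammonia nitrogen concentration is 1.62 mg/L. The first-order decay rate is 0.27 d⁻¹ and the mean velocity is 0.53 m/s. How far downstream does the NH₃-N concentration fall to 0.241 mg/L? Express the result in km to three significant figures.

From C = C₀·e^(−kt), t = ln(C₀/C)/k = ln(1.62/0.241)/0.27 = 1.905/0.27 = 7.057 d.
Distance = v·t = 0.53 m/s × 6.097e+05 s = 3.232e+05 m = 323.2 km.

323 km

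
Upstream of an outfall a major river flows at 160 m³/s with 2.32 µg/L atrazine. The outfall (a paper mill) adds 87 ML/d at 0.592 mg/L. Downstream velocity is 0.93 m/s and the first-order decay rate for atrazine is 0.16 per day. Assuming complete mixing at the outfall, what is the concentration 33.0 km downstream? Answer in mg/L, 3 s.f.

87 ML/d = 1.007 m³/s.
2.32 µg/L = 0.00232 mg/L.
After complete mixing, C₀ = (1.007·0.592 + 160·0.00232) / 161 = 0.006008 mg/L.
Travel time t = 3.3e+04 m / 0.93 m/s = 3.548e+04 s = 0.4107 d.
C = 0.006008·exp(−0.16·0.4107) = 0.006008·0.9364 = 0.005626 mg/L.

0.00563 mg/L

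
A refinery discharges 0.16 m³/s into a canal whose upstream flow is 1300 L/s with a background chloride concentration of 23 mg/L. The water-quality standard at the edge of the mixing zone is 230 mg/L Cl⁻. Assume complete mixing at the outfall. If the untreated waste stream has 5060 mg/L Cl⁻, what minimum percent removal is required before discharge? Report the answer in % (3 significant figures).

62.2 %

1300 L/s = 1.3 m³/s.
Mass balance: 230·1.46 = 0.16·Cₑ + 1.3·23.
Cₑ = (335.8 − 29.9) / 0.16 = 1912 mg/L.
Required removal = 1 − 1912/5060 = 62.22 %.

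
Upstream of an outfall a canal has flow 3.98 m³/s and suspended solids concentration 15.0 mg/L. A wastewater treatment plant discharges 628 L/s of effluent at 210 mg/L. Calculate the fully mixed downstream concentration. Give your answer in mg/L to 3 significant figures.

41.6 mg/L

628 L/s = 0.628 m³/s.
By mass balance at complete mixing, C = (0.628·210 + 3.98·15) / (0.628 + 3.98) = 191.6/4.608 = 41.58 mg/L.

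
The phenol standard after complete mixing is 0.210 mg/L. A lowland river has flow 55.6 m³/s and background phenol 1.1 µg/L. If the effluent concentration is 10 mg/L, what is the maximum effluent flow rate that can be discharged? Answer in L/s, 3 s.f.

1190 L/s

1.1 µg/L = 0.0011 mg/L.
Mass balance at complete mixing: C_std·(Q_w + Q_r) = Q_w·C_e + Q_r·C_b.
Rearranging, Q_w = Q_r·(C_std − C_b)/(C_e − C_std) = 55.6·(0.21 − 0.0011) / (10 − 0.21) = 1.186 m³/s.
= 1186 L/s.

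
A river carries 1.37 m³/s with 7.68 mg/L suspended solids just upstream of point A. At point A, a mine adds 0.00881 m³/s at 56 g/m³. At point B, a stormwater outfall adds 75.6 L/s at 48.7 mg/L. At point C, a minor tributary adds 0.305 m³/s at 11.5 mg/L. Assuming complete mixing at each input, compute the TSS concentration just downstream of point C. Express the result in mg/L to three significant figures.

10.3 mg/L

After input A: C = (1.37·7.68 + 0.00881·56) / 1.379 = 7.989 mg/L.
75.6 L/s = 0.0756 m³/s.
After input B: C = (1.379·7.989 + 0.0756·48.7) / 1.454 = 10.1 mg/L.
After input C: C = (1.454·10.1 + 0.305·11.5) / 1.759 = 10.35 mg/L.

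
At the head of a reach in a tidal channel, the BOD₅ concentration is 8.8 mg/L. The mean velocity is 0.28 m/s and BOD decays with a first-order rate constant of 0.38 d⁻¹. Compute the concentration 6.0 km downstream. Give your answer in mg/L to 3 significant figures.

Travel time t = 6.0 km / 0.28 m/s = 6000/0.28 = 2.143e+04 s = 0.248 d.
First-order decay: C = 8.8·exp(−0.38·0.248) = 8.8·0.9101 = 8.009 mg/L.

8.01 mg/L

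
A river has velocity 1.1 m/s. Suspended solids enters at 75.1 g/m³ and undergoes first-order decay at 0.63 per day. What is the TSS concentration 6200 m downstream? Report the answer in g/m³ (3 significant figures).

Travel time t = 6200 m / 1.1 m/s = 6200/1.1 = 5636 s = 0.06524 d.
First-order decay: C = 75.1·exp(−0.63·0.06524) = 75.1·0.9597 = 72.08 g/m³.

72.1 g/m³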